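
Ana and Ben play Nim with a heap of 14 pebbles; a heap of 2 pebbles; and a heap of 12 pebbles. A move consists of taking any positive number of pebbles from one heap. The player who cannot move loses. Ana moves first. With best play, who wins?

Compute the nim-sum pairwise:
14 ⊕ 2 = 12
12 ⊕ 12 = 0
The nim-sum is 0, so this is a P-position: the player to move is in a losing position under optimal play; Ana is about to move from it and so loses — Ben wins.

Ben wins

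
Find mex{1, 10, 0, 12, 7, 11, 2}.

3

The values 0, 1, 2 are all present; 3 is the first non-negative integer missing from the set.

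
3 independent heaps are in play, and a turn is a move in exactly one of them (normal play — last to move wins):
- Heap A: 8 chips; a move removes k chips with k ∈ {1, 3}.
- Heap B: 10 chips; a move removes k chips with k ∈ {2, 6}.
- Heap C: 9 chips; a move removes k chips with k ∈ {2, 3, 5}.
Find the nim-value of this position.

Build the Grundy sequence for heap A with g(k) = mex{g(k−s) : s ∈ {1, 3}, s ≤ k}:
g(0) = mex{} = 0
g(1) = mex{0} = 1
g(2) = mex{1} = 0
g(3) = mex{0} = 1
g(4) = mex{1} = 0
g(5) = mex{0} = 1
g(6) = mex{1} = 0
g(7) = mex{0} = 1
g(8) = mex{1} = 0
So g(8) = 0.
Build the Grundy sequence for heap B with g(k) = mex{g(k−s) : s ∈ {2, 6}, s ≤ k}:
k:     0  1  2  3  4  5  6  7  8  9 10
g(k):  0  0  1  1  0  0  1  1  0  0  1
So g(10) = 1.
For heap C, compute g(0), g(1), … with moves {2, 3, 5}:
k:     0  1  2  3  4  5  6  7  8  9
g(k):  0  0  1  1  2  2  3  0  0  1
So g(9) = 1.
The value of a disjunctive sum is the nim-sum of the parts.
Combined value = 0 XOR 1 XOR 1 = 0.

0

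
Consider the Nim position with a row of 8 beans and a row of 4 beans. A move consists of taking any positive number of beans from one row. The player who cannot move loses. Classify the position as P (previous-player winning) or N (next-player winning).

Compute the nim-sum pairwise:
8 ⊕ 4 = 12
The nim-sum is 12 ≠ 0, so this is an N-position: the player to move can win.

N-position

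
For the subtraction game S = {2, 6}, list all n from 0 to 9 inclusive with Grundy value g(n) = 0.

Build the Grundy sequence with g(k) = mex{g(k−s) : s ∈ {2, 6}, s ≤ k}:
g(0) = mex{} = 0
g(1) = mex{} = 0
g(2) = mex{0} = 1
g(3) = mex{0} = 1
g(4) = mex{1} = 0
g(5) = mex{1} = 0
g(6) = mex{0} = 1
g(7) = mex{0} = 1
g(8) = mex{1} = 0
g(9) = mex{1} = 0
The P-positions (g = 0) in 0..9 are 0, 1, 4, 5, 8, 9.

0, 1, 4, 5, 8, 9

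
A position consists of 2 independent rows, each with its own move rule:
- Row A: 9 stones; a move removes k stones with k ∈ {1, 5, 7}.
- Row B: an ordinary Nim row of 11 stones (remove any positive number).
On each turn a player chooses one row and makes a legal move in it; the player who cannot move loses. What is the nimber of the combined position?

10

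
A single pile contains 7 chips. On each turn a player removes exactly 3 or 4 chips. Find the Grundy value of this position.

0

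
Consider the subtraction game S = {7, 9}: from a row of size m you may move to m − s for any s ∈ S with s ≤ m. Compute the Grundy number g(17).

0

Build the Grundy sequence with g(k) = mex{g(k−s) : s ∈ {7, 9}, s ≤ k}:
k:     0  1  2  3  4  5  6  7  8  9 10 11 12 13 14 15 16 17
g(k):  0  0  0  0  0  0  0  1  1  1  1  1  1  1  2  2  0  0
So g(17) = 0.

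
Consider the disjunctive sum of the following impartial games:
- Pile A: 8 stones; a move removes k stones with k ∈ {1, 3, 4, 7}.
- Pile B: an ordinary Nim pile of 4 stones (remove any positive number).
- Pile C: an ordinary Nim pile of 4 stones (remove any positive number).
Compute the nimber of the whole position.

0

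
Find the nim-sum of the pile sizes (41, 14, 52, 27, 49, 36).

Write each in binary and XOR column by column:
  101001  (41)
  001110  (14)
  110100  (52)
  011011  (27)
  110001  (49)
  100100  (36)
  ------
  011101  (29)

29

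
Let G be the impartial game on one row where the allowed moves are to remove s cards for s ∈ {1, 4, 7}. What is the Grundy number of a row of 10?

Grundy values for subtraction set {1, 4, 7}:
g(0) = mex{} = 0
g(1) = mex{0} = 1
g(2) = mex{1} = 0
g(3) = mex{0} = 1
g(4) = mex{0,1} = 2
g(5) = mex{1,2} = 0
g(6) = mex{0} = 1
g(7) = mex{0,1} = 2
g(8) = mex{1,2} = 0
g(9) = mex{0} = 1
g(10) = mex{1} = 0
So g(10) = 0.

0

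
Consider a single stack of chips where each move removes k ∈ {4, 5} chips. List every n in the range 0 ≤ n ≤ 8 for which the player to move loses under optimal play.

Compute g(0), g(1), … for moves {4, 5}:
g(0) = mex{} = 0
g(1) = mex{} = 0
g(2) = mex{} = 0
g(3) = mex{} = 0
g(4) = mex{0} = 1
g(5) = mex{0} = 1
g(6) = mex{0} = 1
g(7) = mex{0} = 1
g(8) = mex{0,1} = 2
The P-positions (g = 0) in 0..8 are 0, 1, 2, 3.

0, 1, 2, 3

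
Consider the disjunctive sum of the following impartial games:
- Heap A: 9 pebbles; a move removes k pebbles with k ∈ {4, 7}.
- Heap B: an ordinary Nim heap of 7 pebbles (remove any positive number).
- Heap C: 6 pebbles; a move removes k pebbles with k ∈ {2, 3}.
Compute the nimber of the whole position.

5

For heap A, compute g(0), g(1), … with moves {4, 7}:
g(0) = mex{} = 0
g(1) = mex{} = 0
g(2) = mex{} = 0
g(3) = mex{} = 0
g(4) = mex{0} = 1
g(5) = mex{0} = 1
g(6) = mex{0} = 1
g(7) = mex{0} = 1
g(8) = mex{0,1} = 2
g(9) = mex{0,1} = 2
So g(9) = 2.
Heap B is a plain Nim heap of size 7, so its Grundy value is 7.
For heap C, compute g(0), g(1), … with moves {2, 3}:
k:     0  1  2  3  4  5  6
g(k):  0  0  1  1  2  0  0
So g(6) = 0.
The value of a disjunctive sum is the nim-sum of the parts.
Combined value = 2 ⊕ 7 ⊕ 0 = 5.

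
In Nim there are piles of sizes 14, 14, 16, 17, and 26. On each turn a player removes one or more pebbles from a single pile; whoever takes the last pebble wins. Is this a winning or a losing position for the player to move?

Winning position

Bitwise XOR of the heap sizes:
  01110  (14)
  01110  (14)
  10000  (16)
  10001  (17)
  11010  (26)
  -----
  11011  (27)
The nim-sum is 27 ≠ 0, so this is an N-position: the player to move can win.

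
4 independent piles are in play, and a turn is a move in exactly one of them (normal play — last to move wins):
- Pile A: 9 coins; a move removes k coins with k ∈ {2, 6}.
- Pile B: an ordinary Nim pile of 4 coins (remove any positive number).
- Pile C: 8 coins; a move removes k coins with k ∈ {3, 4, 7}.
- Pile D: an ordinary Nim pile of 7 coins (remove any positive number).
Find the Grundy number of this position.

1

For pile A, compute g(0), g(1), … with moves {2, 6}:
k:     0  1  2  3  4  5  6  7  8  9
g(k):  0  0  1  1  0  0  1  1  0  0
So g(9) = 0.
Pile B is a plain Nim pile of size 4, so its Grundy value is 4.
Build the Grundy sequence for pile C with g(k) = mex{g(k−s) : s ∈ {3, 4, 7}, s ≤ k}:
g(0) = mex{} = 0
g(1) = mex{} = 0
g(2) = mex{} = 0
g(3) = mex{0} = 1
g(4) = mex{0} = 1
g(5) = mex{0} = 1
g(6) = mex{0,1} = 2
g(7) = mex{0,1} = 2
g(8) = mex{0,1} = 2
So g(8) = 2.
Pile D is a plain Nim pile of size 7, so its Grundy value is 7.
The value of a disjunctive sum is the nim-sum of the parts.
Combined value = 0 ⊕ 4 ⊕ 2 ⊕ 7 = 1.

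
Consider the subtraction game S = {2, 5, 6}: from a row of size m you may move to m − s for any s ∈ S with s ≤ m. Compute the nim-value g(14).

Compute g(0), g(1), … for moves {2, 5, 6}:
k:     0  1  2  3  4  5  6  7  8  9 10 11 12 13 14
g(k):  0  0  1  1  0  2  1  3  0  2  1  0  0  1  1
So g(14) = 1.

1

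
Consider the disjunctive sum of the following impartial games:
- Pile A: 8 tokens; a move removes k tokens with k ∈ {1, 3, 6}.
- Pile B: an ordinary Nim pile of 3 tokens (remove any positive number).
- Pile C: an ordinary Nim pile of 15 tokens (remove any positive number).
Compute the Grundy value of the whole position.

14

For pile A, compute g(0), g(1), … with moves {1, 3, 6}:
k:     0  1  2  3  4  5  6  7  8
g(k):  0  1  0  1  0  1  2  3  2
So g(8) = 2.
Pile B is a plain Nim pile of size 3, so its Grundy value is 3.
Pile C is a plain Nim pile of size 15, so its Grundy value is 15.
By the Sprague-Grundy theorem, the Grundy value of a sum of independent games is the XOR of the component values.
Combined value = 2 ⊕ 3 ⊕ 15 = 14.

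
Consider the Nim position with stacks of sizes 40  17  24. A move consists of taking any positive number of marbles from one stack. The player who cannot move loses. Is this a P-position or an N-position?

Bitwise XOR of the heap sizes:
  101000  (40)
  010001  (17)
  011000  (24)
  ------
  100001  (33)
The nim-sum is 33 ≠ 0, so this is an N-position: the player to move can win.

N-position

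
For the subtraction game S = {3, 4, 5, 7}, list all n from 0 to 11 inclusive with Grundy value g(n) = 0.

0, 1, 2, 10, 11

Compute g(0), g(1), … for moves {3, 4, 5, 7}:
k:     0  1  2  3  4  5  6  7  8  9 10 11
g(k):  0  0  0  1  1  1  2  2  2  3  0  0
The P-positions (g = 0) in 0..11 are 0, 1, 2, 10, 11.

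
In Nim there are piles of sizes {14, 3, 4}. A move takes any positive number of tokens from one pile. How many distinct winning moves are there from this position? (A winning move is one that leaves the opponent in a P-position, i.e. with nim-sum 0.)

Nim-sum: 14 ⊕ 3 ⊕ 4 = 9.
The overall nim-sum is X = 9. A pile of size p has a winning move iff p XOR X < p (reduce it to p XOR X).
  14: 14 XOR 9 = 7 < 14 — winning move (to 7).
  3: 3 XOR 9 = 10 ≥ 3 — no move.
  4: 4 XOR 9 = 13 ≥ 4 — no move.
That gives 1 winning move.

1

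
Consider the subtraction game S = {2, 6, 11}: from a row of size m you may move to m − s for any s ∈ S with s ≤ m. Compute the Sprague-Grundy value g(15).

1

Build the Grundy sequence with g(k) = mex{g(k−s) : s ∈ {2, 6, 11}, s ≤ k}:
k:     0  1  2  3  4  5  6  7  8  9 10 11 12 13 14 15
g(k):  0  0  1  1  0  0  1  1  0  0  1  1  2  0  3  1
So g(15) = 1.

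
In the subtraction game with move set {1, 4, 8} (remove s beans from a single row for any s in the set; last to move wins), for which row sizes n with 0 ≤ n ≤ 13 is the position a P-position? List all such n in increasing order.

0, 2, 5, 7, 12

Compute g(0), g(1), … for moves {1, 4, 8}:
g(0) = mex{} = 0
g(1) = mex{0} = 1
g(2) = mex{1} = 0
g(3) = mex{0} = 1
g(4) = mex{0,1} = 2
g(5) = mex{1,2} = 0
g(6) = mex{0} = 1
g(7) = mex{1} = 0
g(8) = mex{0,2} = 1
g(9) = mex{0,1} = 2
g(10) = mex{0,1,2} = 3
g(11) = mex{0,1,3} = 2
g(12) = mex{1,2} = 0
g(13) = mex{0,2} = 1
The P-positions (g = 0) in 0..13 are 0, 2, 5, 7, 12.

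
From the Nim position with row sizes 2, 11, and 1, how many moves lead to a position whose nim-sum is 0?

Write each in binary and XOR column by column:
  0010  (2)
  1011  (11)
  0001  (1)
  ----
  1000  (8)
The overall nim-sum is X = 8. A row of size p has a winning move iff p XOR X < p (reduce it to p XOR X).
  2: 2 XOR 8 = 10 ≥ 2 — no move.
  11: 11 XOR 8 = 3 < 11 — winning move (to 3).
  1: 1 XOR 8 = 9 ≥ 1 — no move.
That gives 1 winning move.

1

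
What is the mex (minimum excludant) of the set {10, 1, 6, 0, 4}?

The values 0, 1 are all present; 2 is the first non-negative integer missing from the set.

2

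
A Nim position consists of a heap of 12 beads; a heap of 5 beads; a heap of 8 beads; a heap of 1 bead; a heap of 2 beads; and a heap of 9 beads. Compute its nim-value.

11

Bitwise XOR of the heap sizes:
  1100  (12)
  0101  (5)
  1000  (8)
  0001  (1)
  0010  (2)
  1001  (9)
  ----
  1011  (11)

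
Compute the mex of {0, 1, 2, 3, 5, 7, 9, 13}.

The values 0, 1, 2, 3 are all present; 4 is the first non-negative integer missing from the set.

4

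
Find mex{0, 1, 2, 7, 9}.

The values 0, 1, 2 are all present; 3 is the first non-negative integer missing from the set.

3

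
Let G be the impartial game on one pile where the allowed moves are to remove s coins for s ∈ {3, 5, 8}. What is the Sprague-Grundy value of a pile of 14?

Grundy values for subtraction set {3, 5, 8}:
g(0) = mex{} = 0
g(1) = mex{} = 0
g(2) = mex{} = 0
g(3) = mex{0} = 1
g(4) = mex{0} = 1
g(5) = mex{0} = 1
g(6) = mex{0,1} = 2
g(7) = mex{0,1} = 2
g(8) = mex{0,1} = 2
g(9) = mex{0,1,2} = 3
g(10) = mex{0,1,2} = 3
g(11) = mex{1,2} = 0
g(12) = mex{1,2,3} = 0
g(13) = mex{1,2,3} = 0
g(14) = mex{0,2,3} = 1
So g(14) = 1.

1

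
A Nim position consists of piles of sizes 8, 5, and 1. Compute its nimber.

Nim-sum: 8 ^ 5 ^ 1 = 12.

12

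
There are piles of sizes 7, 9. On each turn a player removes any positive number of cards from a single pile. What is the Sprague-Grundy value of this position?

14

Compute the nim-sum pairwise:
7 ^ 9 = 14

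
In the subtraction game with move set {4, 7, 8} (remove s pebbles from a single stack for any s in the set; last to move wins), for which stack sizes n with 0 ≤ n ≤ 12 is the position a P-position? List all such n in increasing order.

Compute g(0), g(1), … for moves {4, 7, 8}:
g(0) = mex{} = 0
g(1) = mex{} = 0
g(2) = mex{} = 0
g(3) = mex{} = 0
g(4) = mex{0} = 1
g(5) = mex{0} = 1
g(6) = mex{0} = 1
g(7) = mex{0} = 1
g(8) = mex{0,1} = 2
g(9) = mex{0,1} = 2
g(10) = mex{0,1} = 2
g(11) = mex{0,1} = 2
g(12) = mex{1,2} = 0
The P-positions (g = 0) in 0..12 are 0, 1, 2, 3, 12.

0, 1, 2, 3, 12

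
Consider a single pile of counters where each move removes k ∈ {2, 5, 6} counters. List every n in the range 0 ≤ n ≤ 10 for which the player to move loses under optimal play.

0, 1, 4, 8

Grundy values for subtraction set {2, 5, 6}:
g(0) = mex{} = 0
g(1) = mex{} = 0
g(2) = mex{0} = 1
g(3) = mex{0} = 1
g(4) = mex{1} = 0
g(5) = mex{0,1} = 2
g(6) = mex{0} = 1
g(7) = mex{0,1,2} = 3
g(8) = mex{1} = 0
g(9) = mex{0,1,3} = 2
g(10) = mex{0,2} = 1
The P-positions (g = 0) in 0..10 are 0, 1, 4, 8.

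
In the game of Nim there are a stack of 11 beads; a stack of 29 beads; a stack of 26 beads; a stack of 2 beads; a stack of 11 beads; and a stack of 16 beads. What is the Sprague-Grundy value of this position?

Nim-sum: 11 ⊕ 29 ⊕ 26 ⊕ 2 ⊕ 11 ⊕ 16 = 21.

21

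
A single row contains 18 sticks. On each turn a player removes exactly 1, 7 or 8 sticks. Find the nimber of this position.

Compute g(0), g(1), … for moves {1, 7, 8}:
k:     0  1  2  3  4  5  6  7  8  9 10 11 12 13 14 15 16 17 18
g(k):  0  1  0  1  0  1  0  1  2  3  2  3  2  3  2  0  1  0  1
So g(18) = 1.

1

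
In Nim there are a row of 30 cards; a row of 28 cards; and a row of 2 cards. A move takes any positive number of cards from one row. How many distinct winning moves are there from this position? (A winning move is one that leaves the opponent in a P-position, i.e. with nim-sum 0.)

Nim-sum: 30 ^ 28 ^ 2 = 0.
The nim-sum is already 0, so every move leaves a nonzero nim-sum — there are no winning moves.

0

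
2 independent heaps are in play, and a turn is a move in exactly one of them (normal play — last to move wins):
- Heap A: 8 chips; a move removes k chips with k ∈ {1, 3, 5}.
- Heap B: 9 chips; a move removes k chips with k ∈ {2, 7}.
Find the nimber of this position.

0

For heap A, compute g(0), g(1), … with moves {1, 3, 5}:
g(0) = mex{} = 0
g(1) = mex{0} = 1
g(2) = mex{1} = 0
g(3) = mex{0} = 1
g(4) = mex{1} = 0
g(5) = mex{0} = 1
g(6) = mex{1} = 0
g(7) = mex{0} = 1
g(8) = mex{1} = 0
So g(8) = 0.
For heap B, compute g(0), g(1), … with moves {2, 7}:
g(0) = mex{} = 0
g(1) = mex{} = 0
g(2) = mex{0} = 1
g(3) = mex{0} = 1
g(4) = mex{1} = 0
g(5) = mex{1} = 0
g(6) = mex{0} = 1
g(7) = mex{0} = 1
g(8) = mex{0,1} = 2
g(9) = mex{1} = 0
So g(9) = 0.
By the Sprague-Grundy theorem, the Grundy value of a sum of independent games is the XOR of the component values.
Combined value = 0 XOR 0 = 0.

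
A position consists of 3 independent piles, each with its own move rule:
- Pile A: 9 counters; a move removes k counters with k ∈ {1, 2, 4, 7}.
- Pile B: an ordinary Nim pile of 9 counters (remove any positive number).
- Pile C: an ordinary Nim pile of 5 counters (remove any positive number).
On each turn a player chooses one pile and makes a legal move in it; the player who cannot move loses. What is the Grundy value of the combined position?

12

Build the Grundy sequence for pile A with g(k) = mex{g(k−s) : s ∈ {1, 2, 4, 7}, s ≤ k}:
k:     0  1  2  3  4  5  6  7  8  9
g(k):  0  1  2  0  1  2  0  1  2  0
So g(9) = 0.
Pile B is a plain Nim pile of size 9, so its Grundy value is 9.
Pile C is a plain Nim pile of size 5, so its Grundy value is 5.
The value of a disjunctive sum is the nim-sum of the parts.
Combined value = 0 XOR 9 XOR 5 = 12.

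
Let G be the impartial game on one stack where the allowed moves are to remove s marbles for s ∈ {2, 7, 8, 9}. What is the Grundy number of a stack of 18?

1

Grundy values for subtraction set {2, 7, 8, 9}:
k:     0  1  2  3  4  5  6  7  8  9 10 11 12 13 14 15 16 17 18
g(k):  0  0  1  1  0  0  1  1  2  2  3  3  2  2  3  0  0  1  1
So g(18) = 1.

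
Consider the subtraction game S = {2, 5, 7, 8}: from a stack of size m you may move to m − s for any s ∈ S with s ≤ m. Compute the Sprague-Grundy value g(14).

0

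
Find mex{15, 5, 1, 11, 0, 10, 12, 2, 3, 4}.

The values 0, 1, 2, 3, 4, 5 are all present; 6 is the first non-negative integer missing from the set.

6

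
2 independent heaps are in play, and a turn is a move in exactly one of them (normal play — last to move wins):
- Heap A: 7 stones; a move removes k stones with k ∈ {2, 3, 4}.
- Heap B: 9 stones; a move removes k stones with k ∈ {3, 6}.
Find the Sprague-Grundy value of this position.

Build the Grundy sequence for heap A with g(k) = mex{g(k−s) : s ∈ {2, 3, 4}, s ≤ k}:
g(0) = mex{} = 0
g(1) = mex{} = 0
g(2) = mex{0} = 1
g(3) = mex{0} = 1
g(4) = mex{0,1} = 2
g(5) = mex{0,1} = 2
g(6) = mex{1,2} = 0
g(7) = mex{1,2} = 0
So g(7) = 0.
Grundy values for heap B (subtraction set {3, 6}):
g(0) = mex{} = 0
g(1) = mex{} = 0
g(2) = mex{} = 0
g(3) = mex{0} = 1
g(4) = mex{0} = 1
g(5) = mex{0} = 1
g(6) = mex{0,1} = 2
g(7) = mex{0,1} = 2
g(8) = mex{0,1} = 2
g(9) = mex{1,2} = 0
So g(9) = 0.
The value of a disjunctive sum is the nim-sum of the parts.
Combined value = 0 XOR 0 = 0.

0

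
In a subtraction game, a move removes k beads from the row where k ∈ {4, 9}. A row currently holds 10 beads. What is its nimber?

Compute g(0), g(1), … for moves {4, 9}:
k:     0  1  2  3  4  5  6  7  8  9 10
g(k):  0  0  0  0  1  1  1  1  0  2  2
So g(10) = 2.

2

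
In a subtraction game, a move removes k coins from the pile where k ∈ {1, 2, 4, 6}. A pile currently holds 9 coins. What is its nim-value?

1

Build the Grundy sequence with g(k) = mex{g(k−s) : s ∈ {1, 2, 4, 6}, s ≤ k}:
k:     0  1  2  3  4  5  6  7  8  9
g(k):  0  1  2  0  1  2  3  4  0  1
So g(9) = 1.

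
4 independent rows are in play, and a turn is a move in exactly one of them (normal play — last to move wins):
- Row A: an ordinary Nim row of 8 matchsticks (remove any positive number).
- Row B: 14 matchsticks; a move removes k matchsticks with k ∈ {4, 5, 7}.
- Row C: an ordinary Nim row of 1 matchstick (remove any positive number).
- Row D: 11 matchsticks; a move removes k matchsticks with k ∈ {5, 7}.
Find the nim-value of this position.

Row A is a plain Nim row of size 8, so its Grundy value is 8.
For row B, compute g(0), g(1), … with moves {4, 5, 7}:
g(0) = mex{} = 0
g(1) = mex{} = 0
g(2) = mex{} = 0
g(3) = mex{} = 0
g(4) = mex{0} = 1
g(5) = mex{0} = 1
g(6) = mex{0} = 1
g(7) = mex{0} = 1
g(8) = mex{0,1} = 2
g(9) = mex{0,1} = 2
g(10) = mex{0,1} = 2
g(11) = mex{1} = 0
g(12) = mex{1,2} = 0
g(13) = mex{1,2} = 0
g(14) = mex{1,2} = 0
So g(14) = 0.
Row C is a plain Nim row of size 1, so its Grundy value is 1.
Build the Grundy sequence for row D with g(k) = mex{g(k−s) : s ∈ {5, 7}, s ≤ k}:
k:     0  1  2  3  4  5  6  7  8  9 10 11
g(k):  0  0  0  0  0  1  1  1  1  1  2  2
So g(11) = 2.
By the Sprague-Grundy theorem, the Grundy value of a sum of independent games is the XOR of the component values.
Combined value = 8 ⊕ 0 ⊕ 1 ⊕ 2 = 11.

11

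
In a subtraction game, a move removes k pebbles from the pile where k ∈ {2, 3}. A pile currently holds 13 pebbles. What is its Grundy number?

Compute g(0), g(1), … for moves {2, 3}:
k:     0  1  2  3  4  5  6  7  8  9 10 11 12 13
g(k):  0  0  1  1  2  0  0  1  1  2  0  0  1  1
So g(13) = 1.

1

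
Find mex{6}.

0

0 is not in the set, so the mex is 0.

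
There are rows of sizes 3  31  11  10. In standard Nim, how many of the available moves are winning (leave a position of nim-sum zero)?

In binary:
  00011  (3)
  11111  (31)
  01011  (11)
  01010  (10)
  -----
  11101  (29)
The overall nim-sum is X = 29. A row of size p has a winning move iff p XOR X < p (reduce it to p XOR X).
  3: 3 XOR 29 = 30 ≥ 3 — no move.
  31: 31 XOR 29 = 2 < 31 — winning move (to 2).
  11: 11 XOR 29 = 22 ≥ 11 — no move.
  10: 10 XOR 29 = 23 ≥ 10 — no move.
That gives 1 winning move.

1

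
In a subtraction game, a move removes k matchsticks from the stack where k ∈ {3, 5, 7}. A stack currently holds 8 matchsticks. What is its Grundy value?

2

Compute g(0), g(1), … for moves {3, 5, 7}:
k:     0  1  2  3  4  5  6  7  8
g(k):  0  0  0  1  1  1  2  2  2
So g(8) = 2.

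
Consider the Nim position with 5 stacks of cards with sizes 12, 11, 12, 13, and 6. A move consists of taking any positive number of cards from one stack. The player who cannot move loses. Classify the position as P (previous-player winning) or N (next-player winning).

P-position

Compute the nim-sum pairwise:
12 XOR 11 = 7
7 XOR 12 = 11
11 XOR 13 = 6
6 XOR 6 = 0
The nim-sum is 0, so this is a P-position: the player to move is in a losing position under optimal play.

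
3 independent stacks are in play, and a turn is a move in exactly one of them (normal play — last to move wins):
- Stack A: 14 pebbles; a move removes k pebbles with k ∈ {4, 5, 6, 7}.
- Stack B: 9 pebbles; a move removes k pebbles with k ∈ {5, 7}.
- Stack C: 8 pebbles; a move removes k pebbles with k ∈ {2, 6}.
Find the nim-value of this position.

1

For stack A, compute g(0), g(1), … with moves {4, 5, 6, 7}:
k:     0  1  2  3  4  5  6  7  8  9 10 11 12 13 14
g(k):  0  0  0  0  1  1  1  1  2  2  2  0  0  0  0
So g(14) = 0.
For stack B, compute g(0), g(1), … with moves {5, 7}:
g(0) = mex{} = 0
g(1) = mex{} = 0
g(2) = mex{} = 0
g(3) = mex{} = 0
g(4) = mex{} = 0
g(5) = mex{0} = 1
g(6) = mex{0} = 1
g(7) = mex{0} = 1
g(8) = mex{0} = 1
g(9) = mex{0} = 1
So g(9) = 1.
Grundy values for stack C (subtraction set {2, 6}):
k:     0  1  2  3  4  5  6  7  8
g(k):  0  0  1  1  0  0  1  1  0
So g(8) = 0.
By the Sprague-Grundy theorem, the Grundy value of a sum of independent games is the XOR of the component values.
Combined value = 0 XOR 1 XOR 0 = 1.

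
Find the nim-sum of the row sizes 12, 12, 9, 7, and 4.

10

Nim-sum: 12 ^ 12 ^ 9 ^ 7 ^ 4 = 10.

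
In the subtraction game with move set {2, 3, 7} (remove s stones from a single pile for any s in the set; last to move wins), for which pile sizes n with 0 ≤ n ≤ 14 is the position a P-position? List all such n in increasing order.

0, 1, 5, 6, 10, 11

Compute g(0), g(1), … for moves {2, 3, 7}:
k:     0  1  2  3  4  5  6  7  8  9 10 11 12 13 14
g(k):  0  0  1  1  2  0  0  1  1  2  0  0  1  1  2
The P-positions (g = 0) in 0..14 are 0, 1, 5, 6, 10, 11.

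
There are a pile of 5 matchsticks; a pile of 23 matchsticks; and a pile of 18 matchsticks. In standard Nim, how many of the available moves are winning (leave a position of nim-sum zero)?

0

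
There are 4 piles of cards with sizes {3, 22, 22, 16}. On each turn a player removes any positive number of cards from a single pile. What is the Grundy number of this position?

19

Nim-sum: 3 XOR 22 XOR 22 XOR 16 = 19.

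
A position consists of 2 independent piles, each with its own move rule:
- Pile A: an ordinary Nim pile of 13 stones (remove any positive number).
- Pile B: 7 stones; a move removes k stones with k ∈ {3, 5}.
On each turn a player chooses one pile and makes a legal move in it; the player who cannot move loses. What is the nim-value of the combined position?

15

Pile A is a plain Nim pile of size 13, so its Grundy value is 13.
For pile B, compute g(0), g(1), … with moves {3, 5}:
k:     0  1  2  3  4  5  6  7
g(k):  0  0  0  1  1  1  2  2
So g(7) = 2.
The value of a disjunctive sum is the nim-sum of the parts.
Combined value = 13 ⊕ 2 = 15.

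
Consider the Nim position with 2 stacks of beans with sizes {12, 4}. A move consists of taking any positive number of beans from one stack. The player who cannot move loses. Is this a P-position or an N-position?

N-position

Write each in binary and XOR column by column:
  1100  (12)
  0100  (4)
  ----
  1000  (8)
The nim-sum is 8 ≠ 0, so this is an N-position: the player to move can win.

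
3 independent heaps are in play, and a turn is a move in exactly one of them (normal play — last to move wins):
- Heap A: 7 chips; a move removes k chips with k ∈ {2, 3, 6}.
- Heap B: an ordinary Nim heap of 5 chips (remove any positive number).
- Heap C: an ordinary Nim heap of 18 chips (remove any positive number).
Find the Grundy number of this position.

Grundy values for heap A (subtraction set {2, 3, 6}):
g(0) = mex{} = 0
g(1) = mex{} = 0
g(2) = mex{0} = 1
g(3) = mex{0} = 1
g(4) = mex{0,1} = 2
g(5) = mex{1} = 0
g(6) = mex{0,1,2} = 3
g(7) = mex{0,2} = 1
So g(7) = 1.
Heap B is a plain Nim heap of size 5, so its Grundy value is 5.
Heap C is a plain Nim heap of size 18, so its Grundy value is 18.
By the Sprague-Grundy theorem, the Grundy value of a sum of independent games is the XOR of the component values.
Combined value = 1 ⊕ 5 ⊕ 18 = 22.

22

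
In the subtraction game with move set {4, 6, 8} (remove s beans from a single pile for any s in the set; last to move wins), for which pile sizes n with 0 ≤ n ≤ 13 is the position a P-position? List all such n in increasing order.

0, 1, 2, 3, 12, 13

Build the Grundy sequence with g(k) = mex{g(k−s) : s ∈ {4, 6, 8}, s ≤ k}:
g(0) = mex{} = 0
g(1) = mex{} = 0
g(2) = mex{} = 0
g(3) = mex{} = 0
g(4) = mex{0} = 1
g(5) = mex{0} = 1
g(6) = mex{0} = 1
g(7) = mex{0} = 1
g(8) = mex{0,1} = 2
g(9) = mex{0,1} = 2
g(10) = mex{0,1} = 2
g(11) = mex{0,1} = 2
g(12) = mex{1,2} = 0
g(13) = mex{1,2} = 0
The P-positions (g = 0) in 0..13 are 0, 1, 2, 3, 12, 13.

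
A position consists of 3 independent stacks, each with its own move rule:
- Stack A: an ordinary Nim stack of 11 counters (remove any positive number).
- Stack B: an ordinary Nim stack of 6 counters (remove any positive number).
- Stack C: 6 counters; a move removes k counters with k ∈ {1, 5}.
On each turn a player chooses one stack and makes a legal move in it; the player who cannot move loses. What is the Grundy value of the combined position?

13

Stack A is a plain Nim stack of size 11, so its Grundy value is 11.
Stack B is a plain Nim stack of size 6, so its Grundy value is 6.
Grundy values for stack C (subtraction set {1, 5}):
g(0) = mex{} = 0
g(1) = mex{0} = 1
g(2) = mex{1} = 0
g(3) = mex{0} = 1
g(4) = mex{1} = 0
g(5) = mex{0} = 1
g(6) = mex{1} = 0
So g(6) = 0.
By the Sprague-Grundy theorem, the Grundy value of a sum of independent games is the XOR of the component values.
Combined value = 11 ⊕ 6 ⊕ 0 = 13.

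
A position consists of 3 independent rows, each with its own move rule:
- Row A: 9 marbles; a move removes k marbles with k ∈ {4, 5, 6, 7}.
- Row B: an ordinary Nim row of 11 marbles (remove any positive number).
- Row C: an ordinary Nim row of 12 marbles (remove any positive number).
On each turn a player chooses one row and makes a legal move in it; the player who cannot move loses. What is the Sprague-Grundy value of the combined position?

5

Grundy values for row A (subtraction set {4, 5, 6, 7}):
g(0) = mex{} = 0
g(1) = mex{} = 0
g(2) = mex{} = 0
g(3) = mex{} = 0
g(4) = mex{0} = 1
g(5) = mex{0} = 1
g(6) = mex{0} = 1
g(7) = mex{0} = 1
g(8) = mex{0,1} = 2
g(9) = mex{0,1} = 2
So g(9) = 2.
Row B is a plain Nim row of size 11, so its Grundy value is 11.
Row C is a plain Nim row of size 12, so its Grundy value is 12.
The value of a disjunctive sum is the nim-sum of the parts.
Combined value = 2 XOR 11 XOR 12 = 5.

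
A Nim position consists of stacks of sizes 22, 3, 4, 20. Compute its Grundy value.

Compute the nim-sum pairwise:
22 ⊕ 3 = 21
21 ⊕ 4 = 17
17 ⊕ 20 = 5

5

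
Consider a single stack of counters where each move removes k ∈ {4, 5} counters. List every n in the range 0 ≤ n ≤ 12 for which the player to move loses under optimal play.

Grundy values for subtraction set {4, 5}:
k:     0  1  2  3  4  5  6  7  8  9 10 11 12
g(k):  0  0  0  0  1  1  1  1  2  0  0  0  0
The P-positions (g = 0) in 0..12 are 0, 1, 2, 3, 9, 10, 11, 12.

0, 1, 2, 3, 9, 10, 11, 12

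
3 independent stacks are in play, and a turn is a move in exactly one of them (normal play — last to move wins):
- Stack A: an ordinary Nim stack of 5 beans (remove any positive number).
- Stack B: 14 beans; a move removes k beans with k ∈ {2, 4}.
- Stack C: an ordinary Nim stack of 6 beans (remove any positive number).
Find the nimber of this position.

2

Stack A is a plain Nim stack of size 5, so its Grundy value is 5.
For stack B, compute g(0), g(1), … with moves {2, 4}:
g(0) = mex{} = 0
g(1) = mex{} = 0
g(2) = mex{0} = 1
g(3) = mex{0} = 1
g(4) = mex{0,1} = 2
g(5) = mex{0,1} = 2
g(6) = mex{1,2} = 0
g(7) = mex{1,2} = 0
g(8) = mex{0,2} = 1
g(9) = mex{0,2} = 1
g(10) = mex{0,1} = 2
g(11) = mex{0,1} = 2
g(12) = mex{1,2} = 0
g(13) = mex{1,2} = 0
g(14) = mex{0,2} = 1
So g(14) = 1.
Stack C is a plain Nim stack of size 6, so its Grundy value is 6.
By the Sprague-Grundy theorem, the Grundy value of a sum of independent games is the XOR of the component values.
Combined value = 5 ⊕ 1 ⊕ 6 = 2.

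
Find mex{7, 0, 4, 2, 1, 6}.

The values 0, 1, 2 are all present; 3 is the first non-negative integer missing from the set.

3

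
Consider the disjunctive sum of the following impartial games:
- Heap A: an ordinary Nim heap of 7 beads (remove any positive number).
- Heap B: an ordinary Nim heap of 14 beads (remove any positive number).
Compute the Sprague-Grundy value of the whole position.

Heap A is a plain Nim heap of size 7, so its Grundy value is 7.
Heap B is a plain Nim heap of size 14, so its Grundy value is 14.
By the Sprague-Grundy theorem, the Grundy value of a sum of independent games is the XOR of the component values.
Combined value = 7 XOR 14 = 9.

9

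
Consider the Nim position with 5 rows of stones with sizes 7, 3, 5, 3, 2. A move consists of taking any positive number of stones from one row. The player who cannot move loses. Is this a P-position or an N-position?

P-position

Nim-sum: 7 ⊕ 3 ⊕ 5 ⊕ 3 ⊕ 2 = 0.
The nim-sum is 0, so this is a P-position: the player to move is in a losing position under optimal play.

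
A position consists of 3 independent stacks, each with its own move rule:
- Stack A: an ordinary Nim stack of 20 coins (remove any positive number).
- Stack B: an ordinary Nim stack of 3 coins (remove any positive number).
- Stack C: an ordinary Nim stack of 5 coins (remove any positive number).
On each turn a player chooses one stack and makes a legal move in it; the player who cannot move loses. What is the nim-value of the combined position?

18

Stack A is a plain Nim stack of size 20, so its Grundy value is 20.
Stack B is a plain Nim stack of size 3, so its Grundy value is 3.
Stack C is a plain Nim stack of size 5, so its Grundy value is 5.
The value of a disjunctive sum is the nim-sum of the parts.
Combined value = 20 ⊕ 3 ⊕ 5 = 18.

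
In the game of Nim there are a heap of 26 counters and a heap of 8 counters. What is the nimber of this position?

18

Nim-sum: 26 XOR 8 = 18.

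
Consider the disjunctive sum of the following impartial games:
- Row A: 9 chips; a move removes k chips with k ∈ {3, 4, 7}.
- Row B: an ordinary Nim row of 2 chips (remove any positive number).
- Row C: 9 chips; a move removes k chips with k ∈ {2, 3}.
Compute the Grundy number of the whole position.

3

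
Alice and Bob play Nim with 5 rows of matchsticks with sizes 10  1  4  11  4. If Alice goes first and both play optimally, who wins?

Bob wins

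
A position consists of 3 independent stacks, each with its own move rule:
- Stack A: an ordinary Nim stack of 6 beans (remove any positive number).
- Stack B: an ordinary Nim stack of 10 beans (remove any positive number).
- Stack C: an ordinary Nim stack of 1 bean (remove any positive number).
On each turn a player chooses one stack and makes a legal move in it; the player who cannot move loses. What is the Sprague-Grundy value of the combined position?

13

Stack A is a plain Nim stack of size 6, so its Grundy value is 6.
Stack B is a plain Nim stack of size 10, so its Grundy value is 10.
Stack C is a plain Nim stack of size 1, so its Grundy value is 1.
By the Sprague-Grundy theorem, the Grundy value of a sum of independent games is the XOR of the component values.
Combined value = 6 XOR 10 XOR 1 = 13.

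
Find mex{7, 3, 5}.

0 is not in the set, so the mex is 0.

0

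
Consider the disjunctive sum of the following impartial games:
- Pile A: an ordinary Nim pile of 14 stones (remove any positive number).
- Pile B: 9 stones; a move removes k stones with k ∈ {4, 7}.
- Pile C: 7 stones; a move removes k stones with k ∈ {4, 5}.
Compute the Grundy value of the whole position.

Pile A is a plain Nim pile of size 14, so its Grundy value is 14.
For pile B, compute g(0), g(1), … with moves {4, 7}:
g(0) = mex{} = 0
g(1) = mex{} = 0
g(2) = mex{} = 0
g(3) = mex{} = 0
g(4) = mex{0} = 1
g(5) = mex{0} = 1
g(6) = mex{0} = 1
g(7) = mex{0} = 1
g(8) = mex{0,1} = 2
g(9) = mex{0,1} = 2
So g(9) = 2.
Grundy values for pile C (subtraction set {4, 5}):
g(0) = mex{} = 0
g(1) = mex{} = 0
g(2) = mex{} = 0
g(3) = mex{} = 0
g(4) = mex{0} = 1
g(5) = mex{0} = 1
g(6) = mex{0} = 1
g(7) = mex{0} = 1
So g(7) = 1.
The value of a disjunctive sum is the nim-sum of the parts.
Combined value = 14 ⊕ 2 ⊕ 1 = 13.

13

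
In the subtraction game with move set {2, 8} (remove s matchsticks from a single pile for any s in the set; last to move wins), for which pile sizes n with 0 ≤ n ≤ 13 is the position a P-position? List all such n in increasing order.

Build the Grundy sequence with g(k) = mex{g(k−s) : s ∈ {2, 8}, s ≤ k}:
g(0) = mex{} = 0
g(1) = mex{} = 0
g(2) = mex{0} = 1
g(3) = mex{0} = 1
g(4) = mex{1} = 0
g(5) = mex{1} = 0
g(6) = mex{0} = 1
g(7) = mex{0} = 1
g(8) = mex{0,1} = 2
g(9) = mex{0,1} = 2
g(10) = mex{1,2} = 0
g(11) = mex{1,2} = 0
g(12) = mex{0} = 1
g(13) = mex{0} = 1
The P-positions (g = 0) in 0..13 are 0, 1, 4, 5, 10, 11.

0, 1, 4, 5, 10, 11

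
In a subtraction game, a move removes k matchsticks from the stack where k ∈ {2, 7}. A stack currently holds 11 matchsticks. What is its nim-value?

Grundy values for subtraction set {2, 7}:
g(0) = mex{} = 0
g(1) = mex{} = 0
g(2) = mex{0} = 1
g(3) = mex{0} = 1
g(4) = mex{1} = 0
g(5) = mex{1} = 0
g(6) = mex{0} = 1
g(7) = mex{0} = 1
g(8) = mex{0,1} = 2
g(9) = mex{1} = 0
g(10) = mex{1,2} = 0
g(11) = mex{0} = 1
So g(11) = 1.

1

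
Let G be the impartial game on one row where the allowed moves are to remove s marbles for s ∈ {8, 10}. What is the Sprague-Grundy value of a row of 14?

1

Build the Grundy sequence with g(k) = mex{g(k−s) : s ∈ {8, 10}, s ≤ k}:
g(0) = mex{} = 0
g(1) = mex{} = 0
g(2) = mex{} = 0
g(3) = mex{} = 0
g(4) = mex{} = 0
g(5) = mex{} = 0
g(6) = mex{} = 0
g(7) = mex{} = 0
g(8) = mex{0} = 1
g(9) = mex{0} = 1
g(10) = mex{0} = 1
g(11) = mex{0} = 1
g(12) = mex{0} = 1
g(13) = mex{0} = 1
g(14) = mex{0} = 1
So g(14) = 1.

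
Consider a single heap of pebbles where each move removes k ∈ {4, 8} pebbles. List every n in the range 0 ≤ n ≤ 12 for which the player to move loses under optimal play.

0, 1, 2, 3, 12

Grundy values for subtraction set {4, 8}:
k:     0  1  2  3  4  5  6  7  8  9 10 11 12
g(k):  0  0  0  0  1  1  1  1  2  2  2  2  0
The P-positions (g = 0) in 0..12 are 0, 1, 2, 3, 12.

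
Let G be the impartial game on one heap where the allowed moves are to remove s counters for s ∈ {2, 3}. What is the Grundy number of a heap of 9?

Build the Grundy sequence with g(k) = mex{g(k−s) : s ∈ {2, 3}, s ≤ k}:
g(0) = mex{} = 0
g(1) = mex{} = 0
g(2) = mex{0} = 1
g(3) = mex{0} = 1
g(4) = mex{0,1} = 2
g(5) = mex{1} = 0
g(6) = mex{1,2} = 0
g(7) = mex{0,2} = 1
g(8) = mex{0} = 1
g(9) = mex{0,1} = 2
So g(9) = 2.

2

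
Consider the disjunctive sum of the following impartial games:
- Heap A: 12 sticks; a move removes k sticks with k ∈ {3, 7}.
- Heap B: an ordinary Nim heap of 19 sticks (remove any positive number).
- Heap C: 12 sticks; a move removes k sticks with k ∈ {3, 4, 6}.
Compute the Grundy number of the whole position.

For heap A, compute g(0), g(1), … with moves {3, 7}:
g(0) = mex{} = 0
g(1) = mex{} = 0
g(2) = mex{} = 0
g(3) = mex{0} = 1
g(4) = mex{0} = 1
g(5) = mex{0} = 1
g(6) = mex{1} = 0
g(7) = mex{0,1} = 2
g(8) = mex{0,1} = 2
g(9) = mex{0} = 1
g(10) = mex{1,2} = 0
g(11) = mex{1,2} = 0
g(12) = mex{1} = 0
So g(12) = 0.
Heap B is a plain Nim heap of size 19, so its Grundy value is 19.
Build the Grundy sequence for heap C with g(k) = mex{g(k−s) : s ∈ {3, 4, 6}, s ≤ k}:
k:     0  1  2  3  4  5  6  7  8  9 10 11 12
g(k):  0  0  0  1  1  1  2  2  2  0  0  0  1
So g(12) = 1.
The value of a disjunctive sum is the nim-sum of the parts.
Combined value = 0 ⊕ 19 ⊕ 1 = 18.

18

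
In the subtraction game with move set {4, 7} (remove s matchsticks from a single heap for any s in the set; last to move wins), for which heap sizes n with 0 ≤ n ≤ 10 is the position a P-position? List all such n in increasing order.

0, 1, 2, 3

Build the Grundy sequence with g(k) = mex{g(k−s) : s ∈ {4, 7}, s ≤ k}:
k:     0  1  2  3  4  5  6  7  8  9 10
g(k):  0  0  0  0  1  1  1  1  2  2  2
The P-positions (g = 0) in 0..10 are 0, 1, 2, 3.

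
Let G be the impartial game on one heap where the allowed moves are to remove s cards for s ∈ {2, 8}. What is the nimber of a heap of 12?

1

Grundy values for subtraction set {2, 8}:
k:     0  1  2  3  4  5  6  7  8  9 10 11 12
g(k):  0  0  1  1  0  0  1  1  2  2  0  0  1
So g(12) = 1.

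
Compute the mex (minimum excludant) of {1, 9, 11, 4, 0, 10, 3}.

The values 0, 1 are all present; 2 is the first non-negative integer missing from the set.

2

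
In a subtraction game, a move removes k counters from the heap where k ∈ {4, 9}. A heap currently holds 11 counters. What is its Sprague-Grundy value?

Compute g(0), g(1), … for moves {4, 9}:
g(0) = mex{} = 0
g(1) = mex{} = 0
g(2) = mex{} = 0
g(3) = mex{} = 0
g(4) = mex{0} = 1
g(5) = mex{0} = 1
g(6) = mex{0} = 1
g(7) = mex{0} = 1
g(8) = mex{1} = 0
g(9) = mex{0,1} = 2
g(10) = mex{0,1} = 2
g(11) = mex{0,1} = 2
So g(11) = 2.

2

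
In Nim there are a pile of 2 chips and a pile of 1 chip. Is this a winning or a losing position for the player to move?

Write each in binary and XOR column by column:
  10  (2)
  01  (1)
  --
  11  (3)
The nim-sum is 3 ≠ 0, so this is an N-position: the player to move can win.

Winning position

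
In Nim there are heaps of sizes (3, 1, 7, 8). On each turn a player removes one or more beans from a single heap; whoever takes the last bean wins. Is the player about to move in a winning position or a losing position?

Winning position

Nim-sum: 3 XOR 1 XOR 7 XOR 8 = 13.
The nim-sum is 13 ≠ 0, so this is an N-position: the player to move can win.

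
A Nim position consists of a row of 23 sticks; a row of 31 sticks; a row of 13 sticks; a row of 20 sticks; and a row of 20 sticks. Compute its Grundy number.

In binary:
  10111  (23)
  11111  (31)
  01101  (13)
  10100  (20)
  10100  (20)
  -----
  00101  (5)

5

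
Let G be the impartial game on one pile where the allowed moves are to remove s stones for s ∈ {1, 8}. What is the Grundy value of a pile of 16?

1

Grundy values for subtraction set {1, 8}:
k:     0  1  2  3  4  5  6  7  8  9 10 11 12 13 14 15 16
g(k):  0  1  0  1  0  1  0  1  2  0  1  0  1  0  1  0  1
So g(16) = 1.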